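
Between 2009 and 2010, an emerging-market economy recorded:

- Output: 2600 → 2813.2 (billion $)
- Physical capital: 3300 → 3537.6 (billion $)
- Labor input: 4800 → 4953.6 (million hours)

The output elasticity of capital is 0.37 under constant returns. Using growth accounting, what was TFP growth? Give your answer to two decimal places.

TFP grew 3.52%.

Output growth = (2813.2 − 2600) / 2600 = 8.2%.
Physical capital growth = (3537.6 − 3300) / 3300 = 7.2%.
Labor input growth = (4953.6 − 4800) / 4800 = 3.2%.
Labor's share = 1 − 0.37 = 0.63.
Physical capital: 0.37 × 7.2 = 2.664 pp.
Labor input: 0.63 × 3.2 = 2.016 pp.
TFP growth = 8.2 − 4.68 = 3.52%.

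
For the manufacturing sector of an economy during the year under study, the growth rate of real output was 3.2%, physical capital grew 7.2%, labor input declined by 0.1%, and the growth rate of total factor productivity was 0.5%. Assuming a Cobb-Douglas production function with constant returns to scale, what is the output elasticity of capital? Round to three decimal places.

The output elasticity of capital is 0.384.

gY = gA + α·gK + (1−α)·gL, so gY − gA − gL = α(gK − gL).
3.2 − 0.5 + 0.1 = α × (7.2 − (-0.1)).
2.8 = 7.3 α, so α = 0.38356.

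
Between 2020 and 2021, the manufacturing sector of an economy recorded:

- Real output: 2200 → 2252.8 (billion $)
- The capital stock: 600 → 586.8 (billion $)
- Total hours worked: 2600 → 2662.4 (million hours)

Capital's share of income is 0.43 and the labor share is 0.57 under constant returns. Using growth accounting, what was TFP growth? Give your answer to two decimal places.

Real output growth = (2252.8 − 2200) / 2200 = 2.4%.
The capital stock growth = (586.8 − 600) / 600 = -2.2%.
Total hours worked growth = (2662.4 − 2600) / 2600 = 2.4%.
Labor's share = 1 − 0.43 = 0.57.
The capital stock: 0.43 × (-2.2) = -0.946 pp.
Total hours worked: 0.57 × 2.4 = 1.368 pp.
TFP growth = 2.4 − 0.422 = 1.978%.

TFP growth was 1.98%.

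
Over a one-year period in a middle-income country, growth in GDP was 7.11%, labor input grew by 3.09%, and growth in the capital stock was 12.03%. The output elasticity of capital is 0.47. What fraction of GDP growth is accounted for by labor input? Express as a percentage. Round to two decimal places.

23.03%

Labor's share = 1 − 0.47 = 0.53.
Labor input contributed 0.53 × 3.09 = 1.6377 pp.
Share of growth = 1.6377 / 7.11 × 100 = 23.0338%.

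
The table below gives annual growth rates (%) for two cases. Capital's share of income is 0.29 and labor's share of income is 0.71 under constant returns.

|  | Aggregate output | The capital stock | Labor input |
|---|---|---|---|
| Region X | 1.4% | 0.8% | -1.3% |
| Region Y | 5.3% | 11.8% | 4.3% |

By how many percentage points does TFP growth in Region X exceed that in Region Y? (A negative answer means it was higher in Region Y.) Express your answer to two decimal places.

3.27 percentage points

Labor's share = 1 − 0.29 = 0.71.
Region X: TFP = 1.4 − 0.232 + 0.923 = 2.091%.
Region Y: TFP = 5.3 − 3.422 − 3.053 = -1.175%.
Difference = 2.091 − (-1.175) = 3.266 pp.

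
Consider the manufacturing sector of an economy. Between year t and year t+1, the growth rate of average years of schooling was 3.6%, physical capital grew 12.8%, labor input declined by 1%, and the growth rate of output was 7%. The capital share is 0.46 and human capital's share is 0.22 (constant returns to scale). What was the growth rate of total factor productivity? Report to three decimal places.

Total factor productivity growth was 0.640%.

Labor's share = 1 − 0.46 − 0.22 = 0.32.
Physical capital: 0.46 × 12.8 = 5.888 pp.
Average years of schooling: 0.22 × 3.6 = 0.792 pp.
Labor input: 0.32 × (-1) = -0.32 pp.
TFP growth = 7 − 6.36 = 0.64%.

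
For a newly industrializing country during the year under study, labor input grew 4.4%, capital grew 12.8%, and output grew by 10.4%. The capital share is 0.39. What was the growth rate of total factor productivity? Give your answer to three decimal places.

Labor's share = 1 − 0.39 = 0.61.
Capital: 0.39 × 12.8 = 4.992 pp.
Labor input: 0.61 × 4.4 = 2.684 pp.
TFP growth = 10.4 − 7.676 = 2.724%.

2.724%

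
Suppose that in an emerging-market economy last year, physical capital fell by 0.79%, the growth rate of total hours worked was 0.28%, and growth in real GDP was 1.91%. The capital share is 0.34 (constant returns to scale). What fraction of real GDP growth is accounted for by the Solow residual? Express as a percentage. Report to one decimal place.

104.4%

Labor's share = 1 − 0.34 = 0.66.
Physical capital: 0.34 × (-0.79) = -0.2686 pp.
Total hours worked: 0.66 × 0.28 = 0.1848 pp.
TFP growth = 1.91 + 0.0838 = 1.9938%.
TFP share of growth = 1.9938 / 1.91 × 100 = 104.387%.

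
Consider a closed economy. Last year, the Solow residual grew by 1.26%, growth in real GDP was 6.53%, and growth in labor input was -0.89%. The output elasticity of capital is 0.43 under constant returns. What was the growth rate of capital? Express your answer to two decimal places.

Labor's share = 1 − 0.43 = 0.57.
gY = gA + 0.57×(-0.89) + 0.43×g.
0.43×g = 6.53 − 1.26 + 0.5073 = 5.7773.
g = 5.7773 / 0.43 = 13.4356%.

13.44%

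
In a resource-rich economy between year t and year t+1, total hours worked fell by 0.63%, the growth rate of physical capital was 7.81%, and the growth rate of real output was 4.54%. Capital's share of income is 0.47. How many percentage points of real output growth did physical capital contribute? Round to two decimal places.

3.67

Contribution = share × growth = 0.47 × 7.81 = 3.6707 pp.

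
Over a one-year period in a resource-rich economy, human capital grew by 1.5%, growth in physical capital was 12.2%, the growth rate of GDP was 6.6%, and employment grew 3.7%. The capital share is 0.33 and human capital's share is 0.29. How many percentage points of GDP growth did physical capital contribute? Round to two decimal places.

Contribution = share × growth = 0.33 × 12.2 = 4.026 pp.

4.03 pp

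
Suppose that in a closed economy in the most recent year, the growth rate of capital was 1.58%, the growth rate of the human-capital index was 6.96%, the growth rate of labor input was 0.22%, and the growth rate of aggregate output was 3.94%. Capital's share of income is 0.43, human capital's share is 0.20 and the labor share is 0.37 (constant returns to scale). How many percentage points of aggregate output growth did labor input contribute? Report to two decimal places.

0.08 percentage points

Labor's share = 1 − 0.43 − 0.2 = 0.37.
Contribution = share × growth = 0.37 × 0.22 = 0.0814 pp.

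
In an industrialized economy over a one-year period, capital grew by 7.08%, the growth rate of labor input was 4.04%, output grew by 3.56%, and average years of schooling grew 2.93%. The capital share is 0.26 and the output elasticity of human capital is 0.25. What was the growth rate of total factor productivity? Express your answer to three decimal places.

Labor's share = 1 − 0.26 − 0.25 = 0.49.
Capital: 0.26 × 7.08 = 1.8408 pp.
Average years of schooling: 0.25 × 2.93 = 0.7325 pp.
Labor input: 0.49 × 4.04 = 1.9796 pp.
TFP growth = 3.56 − 4.5529 = -0.9929%.

-0.993%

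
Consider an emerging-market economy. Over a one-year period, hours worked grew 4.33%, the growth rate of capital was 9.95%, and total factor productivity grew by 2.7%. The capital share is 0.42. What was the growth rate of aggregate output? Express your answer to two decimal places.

Labor's share = 1 − 0.42 = 0.58.
Capital: 0.42 × 9.95 = 4.179 pp.
Hours worked: 0.58 × 4.33 = 2.5114 pp.
Output growth = 2.7 + 6.6904 = 9.3904%.

9.39%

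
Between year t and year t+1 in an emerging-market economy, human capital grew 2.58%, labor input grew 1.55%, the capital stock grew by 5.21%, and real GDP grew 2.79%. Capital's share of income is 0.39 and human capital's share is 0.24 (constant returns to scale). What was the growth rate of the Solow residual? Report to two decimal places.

Labor's share = 1 − 0.39 − 0.24 = 0.37.
The capital stock: 0.39 × 5.21 = 2.0319 pp.
Human capital: 0.24 × 2.58 = 0.6192 pp.
Labor input: 0.37 × 1.55 = 0.5735 pp.
TFP growth = 2.79 − 3.2246 = -0.4346%.

-0.43%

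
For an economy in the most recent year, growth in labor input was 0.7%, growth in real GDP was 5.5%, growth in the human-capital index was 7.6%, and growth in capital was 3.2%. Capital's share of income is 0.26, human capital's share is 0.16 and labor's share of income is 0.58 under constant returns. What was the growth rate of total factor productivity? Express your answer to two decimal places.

3.05%

Labor's share = 1 − 0.26 − 0.16 = 0.58.
Capital: 0.26 × 3.2 = 0.832 pp.
The human-capital index: 0.16 × 7.6 = 1.216 pp.
Labor input: 0.58 × 0.7 = 0.406 pp.
TFP growth = 5.5 − 2.454 = 3.046%.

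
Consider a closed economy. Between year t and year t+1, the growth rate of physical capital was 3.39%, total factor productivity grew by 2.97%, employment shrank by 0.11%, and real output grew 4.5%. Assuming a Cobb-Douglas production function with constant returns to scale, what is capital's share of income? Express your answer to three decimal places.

gY = gA + α·gK + (1−α)·gL, so gY − gA − gL = α(gK − gL).
4.5 − 2.97 + 0.11 = α × (3.39 − (-0.11)).
1.64 = 3.5 α, so α = 0.46857.

0.469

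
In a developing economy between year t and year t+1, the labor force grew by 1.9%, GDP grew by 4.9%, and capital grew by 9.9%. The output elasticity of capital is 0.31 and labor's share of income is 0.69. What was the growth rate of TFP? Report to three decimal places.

Labor's share = 1 − 0.31 = 0.69.
Capital: 0.31 × 9.9 = 3.069 pp.
The labor force: 0.69 × 1.9 = 1.311 pp.
TFP growth = 4.9 − 4.38 = 0.52%.

0.520%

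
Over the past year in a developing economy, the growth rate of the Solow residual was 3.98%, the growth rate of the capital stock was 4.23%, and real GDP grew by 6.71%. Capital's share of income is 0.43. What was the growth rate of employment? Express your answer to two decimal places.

Labor's share = 1 − 0.43 = 0.57.
gY = gA + 0.43×4.23 + 0.57×g.
0.57×g = 6.71 − 3.98 − 1.8189 = 0.9111.
g = 0.9111 / 0.57 = 1.5984%.

Employment grew 1.60%.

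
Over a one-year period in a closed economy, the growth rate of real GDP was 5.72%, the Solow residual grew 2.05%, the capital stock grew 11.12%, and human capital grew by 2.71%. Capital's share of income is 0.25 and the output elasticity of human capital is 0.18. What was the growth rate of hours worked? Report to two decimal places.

0.71%

Labor's share = 1 − 0.25 − 0.18 = 0.57.
gY = gA + 0.25×11.12 + 0.18×2.71 + 0.57×g.
0.57×g = 5.72 − 2.05 − 3.2678 = 0.4022.
g = 0.4022 / 0.57 = 0.7056%.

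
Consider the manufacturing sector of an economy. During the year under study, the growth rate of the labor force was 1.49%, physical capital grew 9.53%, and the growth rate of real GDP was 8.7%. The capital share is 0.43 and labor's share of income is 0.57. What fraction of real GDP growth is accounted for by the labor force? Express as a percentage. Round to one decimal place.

Labor's share = 1 − 0.43 = 0.57.
The labor force contributed 0.57 × 1.49 = 0.8493 pp.
Share of growth = 0.8493 / 8.7 × 100 = 9.762%.

9.8%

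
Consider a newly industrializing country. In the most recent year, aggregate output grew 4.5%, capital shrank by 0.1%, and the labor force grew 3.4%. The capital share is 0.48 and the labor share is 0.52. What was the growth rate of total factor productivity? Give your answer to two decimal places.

2.78%

Labor's share = 1 − 0.48 = 0.52.
Capital: 0.48 × (-0.1) = -0.048 pp.
The labor force: 0.52 × 3.4 = 1.768 pp.
TFP growth = 4.5 − 1.72 = 2.78%.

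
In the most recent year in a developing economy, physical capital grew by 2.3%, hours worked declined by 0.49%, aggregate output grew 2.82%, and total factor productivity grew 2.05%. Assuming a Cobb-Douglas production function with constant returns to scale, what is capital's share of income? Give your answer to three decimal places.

α = 0.452

gY = gA + α·gK + (1−α)·gL, so gY − gA − gL = α(gK − gL).
2.82 − 2.05 + 0.49 = α × (2.3 − (-0.49)).
1.26 = 2.79 α, so α = 0.45161.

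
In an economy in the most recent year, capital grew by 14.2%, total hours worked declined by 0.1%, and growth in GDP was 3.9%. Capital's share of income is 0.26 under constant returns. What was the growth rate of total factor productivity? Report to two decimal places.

Labor's share = 1 − 0.26 = 0.74.
Capital: 0.26 × 14.2 = 3.692 pp.
Total hours worked: 0.74 × (-0.1) = -0.074 pp.
TFP growth = 3.9 − 3.618 = 0.282%.

Total factor productivity grew 0.28%.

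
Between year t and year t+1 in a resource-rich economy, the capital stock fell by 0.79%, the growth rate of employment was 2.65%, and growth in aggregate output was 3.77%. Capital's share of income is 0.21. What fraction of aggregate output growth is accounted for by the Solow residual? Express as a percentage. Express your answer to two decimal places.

Labor's share = 1 − 0.21 = 0.79.
The capital stock: 0.21 × (-0.79) = -0.1659 pp.
Employment: 0.79 × 2.65 = 2.0935 pp.
TFP growth = 3.77 − 1.9276 = 1.8424%.
TFP share of growth = 1.8424 / 3.77 × 100 = 48.87%.

The Solow residual accounted for 48.87% of growth.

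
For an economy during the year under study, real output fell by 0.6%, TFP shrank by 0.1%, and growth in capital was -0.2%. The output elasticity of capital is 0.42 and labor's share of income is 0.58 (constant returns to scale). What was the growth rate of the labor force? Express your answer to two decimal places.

Labor's share = 1 − 0.42 = 0.58.
gY = gA + 0.42×(-0.2) + 0.58×g.
0.58×g = -0.6 + 0.1 + 0.084 = -0.416.
g = -0.416 / 0.58 = -0.7172%.

-0.72%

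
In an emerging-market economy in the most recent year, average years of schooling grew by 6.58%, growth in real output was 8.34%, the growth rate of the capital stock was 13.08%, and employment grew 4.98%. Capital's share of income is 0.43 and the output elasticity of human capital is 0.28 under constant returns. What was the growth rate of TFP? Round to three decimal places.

Labor's share = 1 − 0.43 − 0.28 = 0.29.
The capital stock: 0.43 × 13.08 = 5.6244 pp.
Average years of schooling: 0.28 × 6.58 = 1.8424 pp.
Employment: 0.29 × 4.98 = 1.4442 pp.
TFP growth = 8.34 − 8.911 = -0.571%.

-0.571%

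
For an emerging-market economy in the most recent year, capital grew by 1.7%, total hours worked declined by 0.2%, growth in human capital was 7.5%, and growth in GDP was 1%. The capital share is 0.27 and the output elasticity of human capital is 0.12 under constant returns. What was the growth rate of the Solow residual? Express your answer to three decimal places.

-0.237%

Labor's share = 1 − 0.27 − 0.12 = 0.61.
Capital: 0.27 × 1.7 = 0.459 pp.
Human capital: 0.12 × 7.5 = 0.9 pp.
Total hours worked: 0.61 × (-0.2) = -0.122 pp.
TFP growth = 1 − 1.237 = -0.237%.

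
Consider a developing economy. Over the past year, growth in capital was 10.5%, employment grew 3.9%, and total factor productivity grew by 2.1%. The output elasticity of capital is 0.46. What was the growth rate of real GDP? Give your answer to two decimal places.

9.04%

Labor's share = 1 − 0.46 = 0.54.
Capital: 0.46 × 10.5 = 4.83 pp.
Employment: 0.54 × 3.9 = 2.106 pp.
Output growth = 2.1 + 6.936 = 9.036%.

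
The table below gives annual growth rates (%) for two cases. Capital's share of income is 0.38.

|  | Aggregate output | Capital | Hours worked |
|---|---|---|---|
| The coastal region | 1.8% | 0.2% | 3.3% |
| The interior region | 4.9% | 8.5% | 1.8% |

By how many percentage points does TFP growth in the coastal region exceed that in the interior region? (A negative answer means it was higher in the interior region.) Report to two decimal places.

Labor's share = 1 − 0.38 = 0.62.
The coastal region: TFP = 1.8 − 0.076 − 2.046 = -0.322%.
The interior region: TFP = 4.9 − 3.23 − 1.116 = 0.554%.
Difference = -0.322 − (0.554) = -0.876 pp.

-0.88 percentage points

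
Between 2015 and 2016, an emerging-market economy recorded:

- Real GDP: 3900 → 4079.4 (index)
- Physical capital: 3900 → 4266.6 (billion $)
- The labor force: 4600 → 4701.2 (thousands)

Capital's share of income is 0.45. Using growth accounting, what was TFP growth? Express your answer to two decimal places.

Real GDP growth = (4079.4 − 3900) / 3900 = 4.6%.
Physical capital growth = (4266.6 − 3900) / 3900 = 9.4%.
The labor force growth = (4701.2 − 4600) / 4600 = 2.2%.
Labor's share = 1 − 0.45 = 0.55.
Physical capital: 0.45 × 9.4 = 4.23 pp.
The labor force: 0.55 × 2.2 = 1.21 pp.
TFP growth = 4.6 − 5.44 = -0.84%.

-0.84%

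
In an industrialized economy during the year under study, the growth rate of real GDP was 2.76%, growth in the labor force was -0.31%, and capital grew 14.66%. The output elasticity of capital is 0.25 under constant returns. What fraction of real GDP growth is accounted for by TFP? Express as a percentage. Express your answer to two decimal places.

-24.37%

Labor's share = 1 − 0.25 = 0.75.
Capital: 0.25 × 14.66 = 3.665 pp.
The labor force: 0.75 × (-0.31) = -0.2325 pp.
TFP growth = 2.76 − 3.4325 = -0.6725%.
TFP share of growth = -0.6725 / 2.76 × 100 = -24.3659%.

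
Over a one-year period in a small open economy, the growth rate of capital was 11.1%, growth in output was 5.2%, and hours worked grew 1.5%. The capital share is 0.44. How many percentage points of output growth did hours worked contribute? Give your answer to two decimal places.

0.84 pp

Labor's share = 1 − 0.44 = 0.56.
Contribution = share × growth = 0.56 × 1.5 = 0.84 pp.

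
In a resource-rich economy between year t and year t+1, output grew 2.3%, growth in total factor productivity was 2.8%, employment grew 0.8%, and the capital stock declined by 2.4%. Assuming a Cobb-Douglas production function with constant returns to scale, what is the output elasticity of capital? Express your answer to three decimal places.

The output elasticity of capital is 0.406.

gY = gA + α·gK + (1−α)·gL, so gY − gA − gL = α(gK − gL).
2.3 − 2.8 − 0.8 = α × (-2.4 − 0.8).
-1.3 = -3.2 α, so α = 0.40625.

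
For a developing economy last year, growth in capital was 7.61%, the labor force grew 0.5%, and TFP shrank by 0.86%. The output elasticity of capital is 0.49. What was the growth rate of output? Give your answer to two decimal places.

3.12%

Labor's share = 1 − 0.49 = 0.51.
Capital: 0.49 × 7.61 = 3.7289 pp.
The labor force: 0.51 × 0.5 = 0.255 pp.
Output growth = -0.86 + 3.9839 = 3.1239%.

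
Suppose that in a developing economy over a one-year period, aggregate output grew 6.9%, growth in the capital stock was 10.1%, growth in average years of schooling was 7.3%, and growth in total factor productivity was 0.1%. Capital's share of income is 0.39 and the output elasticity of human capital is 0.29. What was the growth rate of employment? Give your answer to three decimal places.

Employment grew 2.325%.

Labor's share = 1 − 0.39 − 0.29 = 0.32.
gY = gA + 0.39×10.1 + 0.29×7.3 + 0.32×g.
0.32×g = 6.9 − 0.1 − 6.056 = 0.744.
g = 0.744 / 0.32 = 2.325%.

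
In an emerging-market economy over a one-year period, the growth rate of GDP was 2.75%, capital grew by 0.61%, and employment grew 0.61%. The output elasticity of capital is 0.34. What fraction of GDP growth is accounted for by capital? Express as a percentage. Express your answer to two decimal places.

7.54%

Capital contributed 0.34 × 0.61 = 0.2074 pp.
Share of growth = 0.2074 / 2.75 × 100 = 7.5418%.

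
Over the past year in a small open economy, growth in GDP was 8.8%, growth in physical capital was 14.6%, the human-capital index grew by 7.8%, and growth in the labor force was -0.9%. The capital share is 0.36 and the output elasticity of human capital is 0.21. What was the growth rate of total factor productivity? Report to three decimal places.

2.293%

Labor's share = 1 − 0.36 − 0.21 = 0.43.
Physical capital: 0.36 × 14.6 = 5.256 pp.
The human-capital index: 0.21 × 7.8 = 1.638 pp.
The labor force: 0.43 × (-0.9) = -0.387 pp.
TFP growth = 8.8 − 6.507 = 2.293%.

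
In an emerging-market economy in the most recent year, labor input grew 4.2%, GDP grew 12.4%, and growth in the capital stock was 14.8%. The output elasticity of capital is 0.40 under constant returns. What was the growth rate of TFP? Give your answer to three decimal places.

Labor's share = 1 − 0.4 = 0.6.
The capital stock: 0.4 × 14.8 = 5.92 pp.
Labor input: 0.6 × 4.2 = 2.52 pp.
TFP growth = 12.4 − 8.44 = 3.96%.

TFP grew 3.960%.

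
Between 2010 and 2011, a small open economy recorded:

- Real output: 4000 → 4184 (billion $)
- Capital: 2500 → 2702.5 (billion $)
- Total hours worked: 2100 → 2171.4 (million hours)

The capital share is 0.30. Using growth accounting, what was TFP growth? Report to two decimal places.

-0.21%

Real output growth = (4184 − 4000) / 4000 = 4.6%.
Capital growth = (2702.5 − 2500) / 2500 = 8.1%.
Total hours worked growth = (2171.4 − 2100) / 2100 = 3.4%.
Labor's share = 1 − 0.3 = 0.7.
Capital: 0.3 × 8.1 = 2.43 pp.
Total hours worked: 0.7 × 3.4 = 2.38 pp.
TFP growth = 4.6 − 4.81 = -0.21%.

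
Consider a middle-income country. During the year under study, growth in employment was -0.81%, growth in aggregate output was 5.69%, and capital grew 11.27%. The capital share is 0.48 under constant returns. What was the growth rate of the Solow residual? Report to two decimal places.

Labor's share = 1 − 0.48 = 0.52.
Capital: 0.48 × 11.27 = 5.4096 pp.
Employment: 0.52 × (-0.81) = -0.4212 pp.
TFP growth = 5.69 − 4.9884 = 0.7016%.

The Solow residual grew 0.70%.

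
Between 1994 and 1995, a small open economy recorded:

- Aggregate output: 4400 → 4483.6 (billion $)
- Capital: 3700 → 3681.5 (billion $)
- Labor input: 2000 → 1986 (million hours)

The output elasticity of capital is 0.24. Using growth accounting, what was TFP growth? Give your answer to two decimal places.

Aggregate output growth = (4483.6 − 4400) / 4400 = 1.9%.
Capital growth = (3681.5 − 3700) / 3700 = -0.5%.
Labor input growth = (1986 − 2000) / 2000 = -0.7%.
Labor's share = 1 − 0.24 = 0.76.
Capital: 0.24 × (-0.5) = -0.12 pp.
Labor input: 0.76 × (-0.7) = -0.532 pp.
TFP growth = 1.9 + 0.652 = 2.552%.

2.55%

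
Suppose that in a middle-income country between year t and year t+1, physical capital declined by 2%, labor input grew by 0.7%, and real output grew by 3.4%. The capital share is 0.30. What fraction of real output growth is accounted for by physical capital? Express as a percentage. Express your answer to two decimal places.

Physical capital accounted for -17.65% of growth.

Physical capital contributed 0.3 × (-2) = -0.6 pp.
Share of growth = -0.6 / 3.4 × 100 = -17.6471%.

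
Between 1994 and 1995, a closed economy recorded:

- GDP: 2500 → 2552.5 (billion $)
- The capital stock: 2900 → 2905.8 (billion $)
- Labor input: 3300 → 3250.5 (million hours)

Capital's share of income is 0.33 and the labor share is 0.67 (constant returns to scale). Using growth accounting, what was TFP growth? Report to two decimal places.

TFP grew 3.04%.

GDP growth = (2552.5 − 2500) / 2500 = 2.1%.
The capital stock growth = (2905.8 − 2900) / 2900 = 0.2%.
Labor input growth = (3250.5 − 3300) / 3300 = -1.5%.
Labor's share = 1 − 0.33 = 0.67.
The capital stock: 0.33 × 0.2 = 0.066 pp.
Labor input: 0.67 × (-1.5) = -1.005 pp.
TFP growth = 2.1 + 0.939 = 3.039%.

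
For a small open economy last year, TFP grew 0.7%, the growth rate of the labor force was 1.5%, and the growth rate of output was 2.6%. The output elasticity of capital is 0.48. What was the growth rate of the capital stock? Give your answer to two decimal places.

Labor's share = 1 − 0.48 = 0.52.
gY = gA + 0.52×1.5 + 0.48×g.
0.48×g = 2.6 − 0.7 − 0.78 = 1.12.
g = 1.12 / 0.48 = 2.3333%.

The capital stock growth was 2.33%.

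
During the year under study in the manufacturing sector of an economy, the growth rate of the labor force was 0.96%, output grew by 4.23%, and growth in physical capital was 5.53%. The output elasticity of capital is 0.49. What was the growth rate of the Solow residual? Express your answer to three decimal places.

1.031%

Labor's share = 1 − 0.49 = 0.51.
Physical capital: 0.49 × 5.53 = 2.7097 pp.
The labor force: 0.51 × 0.96 = 0.4896 pp.
TFP growth = 4.23 − 3.1993 = 1.0307%.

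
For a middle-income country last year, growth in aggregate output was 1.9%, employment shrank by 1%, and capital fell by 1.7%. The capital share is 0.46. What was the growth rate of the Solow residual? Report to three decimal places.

Labor's share = 1 − 0.46 = 0.54.
Capital: 0.46 × (-1.7) = -0.782 pp.
Employment: 0.54 × (-1) = -0.54 pp.
TFP growth = 1.9 + 1.322 = 3.222%.

The Solow residual grew 3.222%.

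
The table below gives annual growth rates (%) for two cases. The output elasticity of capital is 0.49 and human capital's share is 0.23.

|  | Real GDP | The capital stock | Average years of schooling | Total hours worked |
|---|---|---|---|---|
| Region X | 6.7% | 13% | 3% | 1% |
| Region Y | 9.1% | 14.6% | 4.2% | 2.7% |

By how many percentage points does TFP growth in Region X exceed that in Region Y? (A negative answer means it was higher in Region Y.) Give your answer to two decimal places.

-0.86 percentage points

Labor's share = 1 − 0.49 − 0.23 = 0.28.
Region X: TFP = 6.7 − 6.37 − 0.69 − 0.28 = -0.64%.
Region Y: TFP = 9.1 − 7.154 − 0.966 − 0.756 = 0.224%.
Difference = -0.64 − (0.224) = -0.864 pp.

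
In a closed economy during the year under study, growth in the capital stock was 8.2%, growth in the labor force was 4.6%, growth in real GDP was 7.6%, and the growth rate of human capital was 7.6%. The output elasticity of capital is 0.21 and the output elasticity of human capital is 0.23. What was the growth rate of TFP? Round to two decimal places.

1.55%

Labor's share = 1 − 0.21 − 0.23 = 0.56.
The capital stock: 0.21 × 8.2 = 1.722 pp.
Human capital: 0.23 × 7.6 = 1.748 pp.
The labor force: 0.56 × 4.6 = 2.576 pp.
TFP growth = 7.6 − 6.046 = 1.554%.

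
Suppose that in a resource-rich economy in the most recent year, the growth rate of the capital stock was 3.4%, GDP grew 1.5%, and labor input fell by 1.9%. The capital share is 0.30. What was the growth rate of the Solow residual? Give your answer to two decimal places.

The Solow residual grew 1.81%.

Labor's share = 1 − 0.3 = 0.7.
The capital stock: 0.3 × 3.4 = 1.02 pp.
Labor input: 0.7 × (-1.9) = -1.33 pp.
TFP growth = 1.5 + 0.31 = 1.81%.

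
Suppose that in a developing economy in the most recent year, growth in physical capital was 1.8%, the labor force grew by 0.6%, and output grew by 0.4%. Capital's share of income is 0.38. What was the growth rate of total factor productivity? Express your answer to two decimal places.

Labor's share = 1 − 0.38 = 0.62.
Physical capital: 0.38 × 1.8 = 0.684 pp.
The labor force: 0.62 × 0.6 = 0.372 pp.
TFP growth = 0.4 − 1.056 = -0.656%.

-0.66%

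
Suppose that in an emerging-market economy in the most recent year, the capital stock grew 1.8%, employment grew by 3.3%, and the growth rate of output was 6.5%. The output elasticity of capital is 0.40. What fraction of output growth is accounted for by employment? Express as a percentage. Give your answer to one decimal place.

Employment accounted for 30.5% of growth.

Labor's share = 1 − 0.4 = 0.6.
Employment contributed 0.6 × 3.3 = 1.98 pp.
Share of growth = 1.98 / 6.5 × 100 = 30.462%.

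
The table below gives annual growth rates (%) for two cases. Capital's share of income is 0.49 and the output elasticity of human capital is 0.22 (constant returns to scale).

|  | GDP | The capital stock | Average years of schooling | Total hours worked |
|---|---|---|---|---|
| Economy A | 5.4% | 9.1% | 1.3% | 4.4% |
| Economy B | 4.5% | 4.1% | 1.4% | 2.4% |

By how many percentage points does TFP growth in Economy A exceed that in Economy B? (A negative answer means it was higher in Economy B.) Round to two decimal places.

-2.11 percentage points

Labor's share = 1 − 0.49 − 0.22 = 0.29.
Economy A: TFP = 5.4 − 4.459 − 0.286 − 1.276 = -0.621%.
Economy B: TFP = 4.5 − 2.009 − 0.308 − 0.696 = 1.487%.
Difference = -0.621 − (1.487) = -2.108 pp.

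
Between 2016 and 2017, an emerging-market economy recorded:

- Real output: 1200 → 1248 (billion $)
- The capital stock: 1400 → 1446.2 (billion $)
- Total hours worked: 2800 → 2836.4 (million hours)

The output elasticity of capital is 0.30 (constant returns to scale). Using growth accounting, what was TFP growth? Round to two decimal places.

TFP growth was 2.10%.

Real output growth = (1248 − 1200) / 1200 = 4%.
The capital stock growth = (1446.2 − 1400) / 1400 = 3.3%.
Total hours worked growth = (2836.4 − 2800) / 2800 = 1.3%.
Labor's share = 1 − 0.3 = 0.7.
The capital stock: 0.3 × 3.3 = 0.99 pp.
Total hours worked: 0.7 × 1.3 = 0.91 pp.
TFP growth = 4 − 1.9 = 2.1%.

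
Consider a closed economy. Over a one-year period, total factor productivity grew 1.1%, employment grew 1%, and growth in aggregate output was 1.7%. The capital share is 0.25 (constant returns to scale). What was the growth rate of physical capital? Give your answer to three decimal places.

-0.600%

Labor's share = 1 − 0.25 = 0.75.
gY = gA + 0.75×1 + 0.25×g.
0.25×g = 1.7 − 1.1 − 0.75 = -0.15.
g = -0.15 / 0.25 = -0.6%.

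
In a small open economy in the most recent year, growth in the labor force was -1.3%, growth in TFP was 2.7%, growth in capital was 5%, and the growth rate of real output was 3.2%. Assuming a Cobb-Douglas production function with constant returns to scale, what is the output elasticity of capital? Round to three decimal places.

gY = gA + α·gK + (1−α)·gL, so gY − gA − gL = α(gK − gL).
3.2 − 2.7 + 1.3 = α × (5 − (-1.3)).
1.8 = 6.3 α, so α = 0.28571.

0.286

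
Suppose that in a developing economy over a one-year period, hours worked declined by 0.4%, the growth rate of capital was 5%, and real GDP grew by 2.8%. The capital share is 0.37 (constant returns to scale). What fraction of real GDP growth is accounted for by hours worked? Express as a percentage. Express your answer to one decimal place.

-9.0%

Labor's share = 1 − 0.37 = 0.63.
Hours worked contributed 0.63 × (-0.4) = -0.252 pp.
Share of growth = -0.252 / 2.8 × 100 = -9%.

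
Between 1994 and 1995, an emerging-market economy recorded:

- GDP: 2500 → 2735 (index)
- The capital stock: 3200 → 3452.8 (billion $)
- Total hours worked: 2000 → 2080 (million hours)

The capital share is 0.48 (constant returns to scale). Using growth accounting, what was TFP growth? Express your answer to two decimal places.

TFP growth was 3.53%.

GDP growth = (2735 − 2500) / 2500 = 9.4%.
The capital stock growth = (3452.8 − 3200) / 3200 = 7.9%.
Total hours worked growth = (2080 − 2000) / 2000 = 4%.
Labor's share = 1 − 0.48 = 0.52.
The capital stock: 0.48 × 7.9 = 3.792 pp.
Total hours worked: 0.52 × 4 = 2.08 pp.
TFP growth = 9.4 − 5.872 = 3.528%.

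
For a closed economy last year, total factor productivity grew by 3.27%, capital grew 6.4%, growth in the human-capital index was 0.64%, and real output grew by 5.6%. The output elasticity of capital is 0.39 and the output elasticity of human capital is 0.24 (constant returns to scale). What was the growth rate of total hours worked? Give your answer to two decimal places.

-0.86%

Labor's share = 1 − 0.39 − 0.24 = 0.37.
gY = gA + 0.39×6.4 + 0.24×0.64 + 0.37×g.
0.37×g = 5.6 − 3.27 − 2.6496 = -0.3196.
g = -0.3196 / 0.37 = -0.8638%.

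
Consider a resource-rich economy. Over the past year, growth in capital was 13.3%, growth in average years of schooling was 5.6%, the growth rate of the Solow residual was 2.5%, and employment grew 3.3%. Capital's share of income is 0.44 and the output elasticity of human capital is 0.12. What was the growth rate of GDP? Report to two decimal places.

Labor's share = 1 − 0.44 − 0.12 = 0.44.
Capital: 0.44 × 13.3 = 5.852 pp.
Average years of schooling: 0.12 × 5.6 = 0.672 pp.
Employment: 0.44 × 3.3 = 1.452 pp.
Output growth = 2.5 + 7.976 = 10.476%.

10.48%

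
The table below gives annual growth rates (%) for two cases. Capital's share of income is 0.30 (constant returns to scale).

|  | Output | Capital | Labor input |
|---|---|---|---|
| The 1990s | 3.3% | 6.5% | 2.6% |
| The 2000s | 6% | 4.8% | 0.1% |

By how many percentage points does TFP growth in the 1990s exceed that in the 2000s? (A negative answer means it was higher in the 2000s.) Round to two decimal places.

Labor's share = 1 − 0.3 = 0.7.
The 1990s: TFP = 3.3 − 1.95 − 1.82 = -0.47%.
The 2000s: TFP = 6 − 1.44 − 0.07 = 4.49%.
Difference = -0.47 − (4.49) = -4.96 pp.

-4.96 percentage points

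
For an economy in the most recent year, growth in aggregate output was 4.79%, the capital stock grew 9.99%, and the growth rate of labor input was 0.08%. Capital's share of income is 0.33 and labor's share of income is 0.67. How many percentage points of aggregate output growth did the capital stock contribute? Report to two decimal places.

3.30

Contribution = share × growth = 0.33 × 9.99 = 3.2967 pp.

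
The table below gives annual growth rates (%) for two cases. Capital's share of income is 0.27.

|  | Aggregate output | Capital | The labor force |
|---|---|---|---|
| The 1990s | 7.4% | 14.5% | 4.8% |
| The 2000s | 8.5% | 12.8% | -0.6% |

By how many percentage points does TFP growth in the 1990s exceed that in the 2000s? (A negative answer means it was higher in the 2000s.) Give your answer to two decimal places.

-5.50 percentage points

Labor's share = 1 − 0.27 = 0.73.
The 1990s: TFP = 7.4 − 3.915 − 3.504 = -0.019%.
The 2000s: TFP = 8.5 − 3.456 + 0.438 = 5.482%.
Difference = -0.019 − (5.482) = -5.501 pp.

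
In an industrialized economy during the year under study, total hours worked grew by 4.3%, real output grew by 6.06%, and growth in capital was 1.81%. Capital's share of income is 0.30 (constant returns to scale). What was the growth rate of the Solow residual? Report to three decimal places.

2.507%

Labor's share = 1 − 0.3 = 0.7.
Capital: 0.3 × 1.81 = 0.543 pp.
Total hours worked: 0.7 × 4.3 = 3.01 pp.
TFP growth = 6.06 − 3.553 = 2.507%.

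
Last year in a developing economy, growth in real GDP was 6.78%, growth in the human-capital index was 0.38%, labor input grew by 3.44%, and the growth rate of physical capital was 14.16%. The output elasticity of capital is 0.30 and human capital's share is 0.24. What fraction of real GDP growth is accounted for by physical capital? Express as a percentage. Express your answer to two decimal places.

Physical capital contributed 0.3 × 14.16 = 4.248 pp.
Share of growth = 4.248 / 6.78 × 100 = 62.6549%.

Physical capital accounted for 62.65% of growth.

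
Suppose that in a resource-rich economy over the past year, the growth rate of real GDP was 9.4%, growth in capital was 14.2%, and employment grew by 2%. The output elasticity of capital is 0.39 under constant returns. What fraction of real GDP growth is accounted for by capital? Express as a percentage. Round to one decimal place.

58.9%

Capital contributed 0.39 × 14.2 = 5.538 pp.
Share of growth = 5.538 / 9.4 × 100 = 58.915%.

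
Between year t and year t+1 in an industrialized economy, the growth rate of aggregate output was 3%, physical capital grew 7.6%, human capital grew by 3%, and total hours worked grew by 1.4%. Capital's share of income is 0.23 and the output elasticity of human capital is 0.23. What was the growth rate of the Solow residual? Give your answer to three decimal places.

-0.194%

Labor's share = 1 − 0.23 − 0.23 = 0.54.
Physical capital: 0.23 × 7.6 = 1.748 pp.
Human capital: 0.23 × 3 = 0.69 pp.
Total hours worked: 0.54 × 1.4 = 0.756 pp.
TFP growth = 3 − 3.194 = -0.194%.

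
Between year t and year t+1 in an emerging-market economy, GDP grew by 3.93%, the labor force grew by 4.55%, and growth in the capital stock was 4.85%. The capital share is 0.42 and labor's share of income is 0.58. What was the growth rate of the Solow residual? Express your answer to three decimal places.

-0.746%

Labor's share = 1 − 0.42 = 0.58.
The capital stock: 0.42 × 4.85 = 2.037 pp.
The labor force: 0.58 × 4.55 = 2.639 pp.
TFP growth = 3.93 − 4.676 = -0.746%.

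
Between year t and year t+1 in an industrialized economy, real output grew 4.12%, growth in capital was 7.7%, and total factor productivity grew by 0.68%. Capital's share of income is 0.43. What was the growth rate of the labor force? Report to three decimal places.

0.226%

Labor's share = 1 − 0.43 = 0.57.
gY = gA + 0.43×7.7 + 0.57×g.
0.57×g = 4.12 − 0.68 − 3.311 = 0.129.
g = 0.129 / 0.57 = 0.22632%.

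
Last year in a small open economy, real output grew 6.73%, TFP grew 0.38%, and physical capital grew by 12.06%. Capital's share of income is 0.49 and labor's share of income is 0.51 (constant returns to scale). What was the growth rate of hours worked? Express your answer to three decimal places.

0.864%

Labor's share = 1 − 0.49 = 0.51.
gY = gA + 0.49×12.06 + 0.51×g.
0.51×g = 6.73 − 0.38 − 5.9094 = 0.4406.
g = 0.4406 / 0.51 = 0.86392%.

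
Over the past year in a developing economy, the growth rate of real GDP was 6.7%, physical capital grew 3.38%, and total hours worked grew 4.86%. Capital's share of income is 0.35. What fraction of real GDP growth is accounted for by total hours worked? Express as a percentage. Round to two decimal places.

Labor's share = 1 − 0.35 = 0.65.
Total hours worked contributed 0.65 × 4.86 = 3.159 pp.
Share of growth = 3.159 / 6.7 × 100 = 47.1493%.

47.15%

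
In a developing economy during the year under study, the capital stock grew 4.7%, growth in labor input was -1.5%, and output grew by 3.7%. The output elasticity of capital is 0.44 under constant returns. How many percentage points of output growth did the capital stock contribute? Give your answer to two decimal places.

Contribution = share × growth = 0.44 × 4.7 = 2.068 pp.

2.07 percentage points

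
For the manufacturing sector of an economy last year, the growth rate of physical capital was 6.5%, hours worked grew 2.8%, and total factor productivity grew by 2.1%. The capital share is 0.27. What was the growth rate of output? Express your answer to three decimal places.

Output growth was 5.899%.

Labor's share = 1 − 0.27 = 0.73.
Physical capital: 0.27 × 6.5 = 1.755 pp.
Hours worked: 0.73 × 2.8 = 2.044 pp.
Output growth = 2.1 + 3.799 = 5.899%.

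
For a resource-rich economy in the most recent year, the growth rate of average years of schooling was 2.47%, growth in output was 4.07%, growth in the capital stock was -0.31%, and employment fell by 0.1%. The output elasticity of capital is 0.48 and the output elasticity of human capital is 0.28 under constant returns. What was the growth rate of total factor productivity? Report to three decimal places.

Labor's share = 1 − 0.48 − 0.28 = 0.24.
The capital stock: 0.48 × (-0.31) = -0.1488 pp.
Average years of schooling: 0.28 × 2.47 = 0.6916 pp.
Employment: 0.24 × (-0.1) = -0.024 pp.
TFP growth = 4.07 − 0.5188 = 3.5512%.

3.551%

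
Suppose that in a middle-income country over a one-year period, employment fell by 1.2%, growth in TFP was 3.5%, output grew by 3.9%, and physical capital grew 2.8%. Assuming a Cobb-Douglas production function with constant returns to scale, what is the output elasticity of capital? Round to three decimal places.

gY = gA + α·gK + (1−α)·gL, so gY − gA − gL = α(gK − gL).
3.9 − 3.5 + 1.2 = α × (2.8 − (-1.2)).
1.6 = 4 α, so α = 0.4.

The output elasticity of capital is 0.400.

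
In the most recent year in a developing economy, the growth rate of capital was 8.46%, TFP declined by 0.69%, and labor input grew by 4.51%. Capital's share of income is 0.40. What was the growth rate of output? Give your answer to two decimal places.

5.40%

Labor's share = 1 − 0.4 = 0.6.
Capital: 0.4 × 8.46 = 3.384 pp.
Labor input: 0.6 × 4.51 = 2.706 pp.
Output growth = -0.69 + 6.09 = 5.4%.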